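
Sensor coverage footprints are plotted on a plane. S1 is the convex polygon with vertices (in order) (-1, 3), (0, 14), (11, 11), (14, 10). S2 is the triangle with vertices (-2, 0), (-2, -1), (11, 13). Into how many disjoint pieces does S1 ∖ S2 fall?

S1 ∖ S2 splits into 2 disjoint pieces (area 59.8214, area 17.9803).

2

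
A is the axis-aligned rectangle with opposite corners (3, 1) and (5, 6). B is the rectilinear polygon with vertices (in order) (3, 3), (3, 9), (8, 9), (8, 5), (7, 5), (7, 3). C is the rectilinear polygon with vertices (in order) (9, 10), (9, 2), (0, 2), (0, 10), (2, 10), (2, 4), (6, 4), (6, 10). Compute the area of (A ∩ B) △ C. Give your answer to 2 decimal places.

|A ∩ B| = 6.
|(A ∩ B) ∩ C| = 2.
|(A ∩ B) △ C| = 6 + 48 − 4 = 50.00.

50.00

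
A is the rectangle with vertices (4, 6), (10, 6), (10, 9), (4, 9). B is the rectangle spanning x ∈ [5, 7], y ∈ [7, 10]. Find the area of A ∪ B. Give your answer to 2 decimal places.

By inclusion–exclusion:
Individual areas: |A| = 18, |B| = 6.
|A∩B|: x∈[5,7], y∈[7,9] → 2·2 = 4.
|A ∪ B| = 24 − 4 = 20.00.

20.00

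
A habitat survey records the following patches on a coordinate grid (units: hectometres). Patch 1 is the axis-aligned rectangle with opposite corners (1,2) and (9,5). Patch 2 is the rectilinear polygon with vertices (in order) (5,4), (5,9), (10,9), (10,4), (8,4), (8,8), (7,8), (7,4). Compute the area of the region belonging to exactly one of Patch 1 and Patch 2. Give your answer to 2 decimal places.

39.00

|Patch 1| = 24, |Patch 2| = 21, |Patch 1∩Patch 2| = 3.
|Patch 1 △ Patch 2| = |Patch 1| + |Patch 2| − 2·|Patch 1∩Patch 2| = 24 + 21 − 6 = 39.00.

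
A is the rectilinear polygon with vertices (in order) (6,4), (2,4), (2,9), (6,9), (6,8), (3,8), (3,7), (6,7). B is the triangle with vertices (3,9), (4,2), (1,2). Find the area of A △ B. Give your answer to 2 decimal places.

17.86

|A| = 17, |B| = 10.5, |A∩B| = 4.8214.
|A △ B| = |A| + |B| − 2·|A∩B| = 17 + 10.5 − 9.6429 = 17.86.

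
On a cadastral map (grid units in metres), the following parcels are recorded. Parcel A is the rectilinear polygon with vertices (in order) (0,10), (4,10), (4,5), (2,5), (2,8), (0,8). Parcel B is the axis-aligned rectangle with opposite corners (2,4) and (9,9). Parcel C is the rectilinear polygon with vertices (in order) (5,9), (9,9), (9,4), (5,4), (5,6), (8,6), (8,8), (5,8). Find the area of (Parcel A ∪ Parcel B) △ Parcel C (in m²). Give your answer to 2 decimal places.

|Parcel A ∪ Parcel B| = 41.
|(Parcel A ∪ Parcel B) ∩ Parcel C| = 14.
|(Parcel A ∪ Parcel B) △ Parcel C| = 41 + 14 − 28 = 27.00.

27.00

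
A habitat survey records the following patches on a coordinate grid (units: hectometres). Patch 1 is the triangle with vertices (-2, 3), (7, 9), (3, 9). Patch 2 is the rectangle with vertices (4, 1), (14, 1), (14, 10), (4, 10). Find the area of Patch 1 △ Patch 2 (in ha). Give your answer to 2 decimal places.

|Patch 1| = 12, |Patch 2| = 90, |Patch 1∩Patch 2| = 3.
|Patch 1 △ Patch 2| = |Patch 1| + |Patch 2| − 2·|Patch 1∩Patch 2| = 12 + 90 − 6 = 96.00.

96.00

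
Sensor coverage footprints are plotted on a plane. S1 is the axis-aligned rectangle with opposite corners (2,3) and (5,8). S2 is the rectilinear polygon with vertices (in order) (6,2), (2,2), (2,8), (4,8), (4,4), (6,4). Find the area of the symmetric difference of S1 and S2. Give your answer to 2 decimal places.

|S1| = 15, |S2| = 16, |S1∩S2| = 11.
|S1 △ S2| = |S1| + |S2| − 2·|S1∩S2| = 15 + 16 − 22 = 9.00.

9.00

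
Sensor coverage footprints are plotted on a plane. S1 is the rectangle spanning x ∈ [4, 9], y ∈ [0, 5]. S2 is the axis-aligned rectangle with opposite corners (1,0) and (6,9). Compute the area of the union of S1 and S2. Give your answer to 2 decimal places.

60.00

By inclusion–exclusion:
Individual areas: |S1| = 25, |S2| = 45.
|S1∩S2|: x∈[4,6], y∈[0,5] → 2·5 = 10.
|S1 ∪ S2| = 70 − 10 = 60.00.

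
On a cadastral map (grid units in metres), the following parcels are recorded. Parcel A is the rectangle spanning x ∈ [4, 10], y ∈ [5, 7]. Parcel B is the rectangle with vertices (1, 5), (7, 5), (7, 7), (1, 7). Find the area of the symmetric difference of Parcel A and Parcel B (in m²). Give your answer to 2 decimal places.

|Parcel A∩Parcel B|: x∈[4,7], y∈[5,7] → 3·2 = 6.
|Parcel A △ Parcel B| = |Parcel A| + |Parcel B| − 2·|Parcel A∩Parcel B| = 12 + 12 − 12 = 12.00.

12.00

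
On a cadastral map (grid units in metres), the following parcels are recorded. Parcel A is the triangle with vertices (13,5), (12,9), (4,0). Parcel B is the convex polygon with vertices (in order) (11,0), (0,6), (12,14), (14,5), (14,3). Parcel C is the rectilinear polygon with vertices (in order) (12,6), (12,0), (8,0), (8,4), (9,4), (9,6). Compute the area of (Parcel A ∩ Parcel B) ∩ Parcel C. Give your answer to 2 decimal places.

The region (Parcel A ∩ Parcel B) ∩ Parcel C is the polygon with vertices (8,2.222), (8,4), (9,4), (9,5.625), (9.333,6), (12,6), (12,4.444).
By the shoelace formula its area is 8.60.

8.60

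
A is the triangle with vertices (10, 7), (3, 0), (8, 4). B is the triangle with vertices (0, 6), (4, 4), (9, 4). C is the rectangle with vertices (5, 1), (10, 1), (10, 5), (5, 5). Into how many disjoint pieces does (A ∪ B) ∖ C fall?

(A ∪ B) ∖ C splits into 3 disjoint pieces (area 0.6667, area 0.4, area 3.2222).

3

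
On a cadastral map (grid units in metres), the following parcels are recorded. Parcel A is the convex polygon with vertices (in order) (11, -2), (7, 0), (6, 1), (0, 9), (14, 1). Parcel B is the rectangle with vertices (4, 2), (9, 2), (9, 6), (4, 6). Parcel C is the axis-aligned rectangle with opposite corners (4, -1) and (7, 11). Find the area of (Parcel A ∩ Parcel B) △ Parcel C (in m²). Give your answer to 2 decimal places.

30.77

|Parcel A ∩ Parcel B| = 14.9405.
|(Parcel A ∩ Parcel B) ∩ Parcel C| = 10.0833.
|(Parcel A ∩ Parcel B) △ Parcel C| = 14.9405 + 36 − 20.1667 = 30.77.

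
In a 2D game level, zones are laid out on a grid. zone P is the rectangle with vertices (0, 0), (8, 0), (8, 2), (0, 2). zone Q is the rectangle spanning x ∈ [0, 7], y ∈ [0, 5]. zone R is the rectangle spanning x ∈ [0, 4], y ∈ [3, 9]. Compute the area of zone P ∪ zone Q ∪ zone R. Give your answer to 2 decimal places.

By inclusion–exclusion:
Individual areas: |zone P| = 16, |zone Q| = 35, |zone R| = 24.
|zone P∩zone Q|: x∈[0,7], y∈[0,2] → 7·2 = 14.
|zone P∩zone R| = 0 (no overlap).
|zone Q∩zone R|: x∈[0,4], y∈[3,5] → 4·2 = 8.
|zone P∩zone Q∩zone R| = 0.
|zone P ∪ zone Q ∪ zone R| = 75 − 22 + 0 = 53.00.

53.00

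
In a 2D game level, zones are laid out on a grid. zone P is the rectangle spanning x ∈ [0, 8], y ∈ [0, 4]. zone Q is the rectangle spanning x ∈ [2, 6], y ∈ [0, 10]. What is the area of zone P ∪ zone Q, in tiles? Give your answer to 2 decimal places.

56.00

By inclusion–exclusion:
Individual areas: |zone P| = 32, |zone Q| = 40.
|zone P∩zone Q|: x∈[2,6], y∈[0,4] → 4·4 = 16.
|zone P ∪ zone Q| = 72 − 16 = 56.00.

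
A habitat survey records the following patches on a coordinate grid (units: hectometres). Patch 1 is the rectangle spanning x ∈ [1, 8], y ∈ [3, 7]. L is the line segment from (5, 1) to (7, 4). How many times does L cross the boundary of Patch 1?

The segment meets the boundary at (6.333,3).

1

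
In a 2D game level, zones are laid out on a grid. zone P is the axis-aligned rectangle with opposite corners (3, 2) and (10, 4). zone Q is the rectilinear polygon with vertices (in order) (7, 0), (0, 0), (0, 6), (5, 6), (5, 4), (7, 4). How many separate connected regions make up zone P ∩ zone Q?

1

zone P ∩ zone Q is a single connected region.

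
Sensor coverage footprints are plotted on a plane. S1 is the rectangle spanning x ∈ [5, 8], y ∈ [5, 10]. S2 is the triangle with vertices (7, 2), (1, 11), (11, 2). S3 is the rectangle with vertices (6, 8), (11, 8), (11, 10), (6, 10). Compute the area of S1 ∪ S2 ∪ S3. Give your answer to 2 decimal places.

35.80

By inclusion–exclusion:
Individual areas: |S1| = 15, |S2| = 18, |S3| = 10.
|S1∩S2| = 3.2.
|S1∩S3|: x∈[6,8], y∈[8,10] → 2·2 = 4.
|S2∩S3| = 0.
|S1∩S2∩S3| = 0.
|S1 ∪ S2 ∪ S3| = 43 − 7.2 + 0 = 35.80.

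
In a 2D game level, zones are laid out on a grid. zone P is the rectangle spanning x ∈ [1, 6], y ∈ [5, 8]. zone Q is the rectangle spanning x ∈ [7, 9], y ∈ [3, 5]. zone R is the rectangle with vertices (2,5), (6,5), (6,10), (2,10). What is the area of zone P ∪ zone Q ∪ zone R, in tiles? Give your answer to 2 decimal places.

By inclusion–exclusion:
Individual areas: |zone P| = 15, |zone Q| = 4, |zone R| = 20.
|zone P∩zone Q| = 0 (no overlap).
|zone P∩zone R|: x∈[2,6], y∈[5,8] → 4·3 = 12.
|zone Q∩zone R| = 0 (no overlap).
|zone P∩zone Q∩zone R| = 0.
|zone P ∪ zone Q ∪ zone R| = 39 − 12 + 0 = 27.00.

27.00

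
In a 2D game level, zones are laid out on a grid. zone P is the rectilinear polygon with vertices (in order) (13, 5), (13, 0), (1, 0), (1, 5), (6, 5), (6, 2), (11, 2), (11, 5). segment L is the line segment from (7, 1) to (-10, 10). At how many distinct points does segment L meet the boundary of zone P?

1

The segment meets the boundary at (1,4.176).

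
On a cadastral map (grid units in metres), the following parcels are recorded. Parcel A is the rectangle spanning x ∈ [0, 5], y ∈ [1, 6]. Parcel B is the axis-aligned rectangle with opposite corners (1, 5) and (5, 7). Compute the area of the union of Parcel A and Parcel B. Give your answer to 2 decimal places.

29.00

By inclusion–exclusion:
Individual areas: |Parcel A| = 25, |Parcel B| = 8.
|Parcel A∩Parcel B|: x∈[1,5], y∈[5,6] → 4·1 = 4.
|Parcel A ∪ Parcel B| = 33 − 4 = 29.00.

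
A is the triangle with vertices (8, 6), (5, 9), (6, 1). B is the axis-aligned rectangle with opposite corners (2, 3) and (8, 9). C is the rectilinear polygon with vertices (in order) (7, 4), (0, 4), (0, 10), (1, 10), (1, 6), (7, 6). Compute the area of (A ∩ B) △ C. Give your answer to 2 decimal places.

21.45

|A ∩ B| = 9.45.
|(A ∩ B) ∩ C| = 3.
|(A ∩ B) △ C| = 9.45 + 18 − 6 = 21.45.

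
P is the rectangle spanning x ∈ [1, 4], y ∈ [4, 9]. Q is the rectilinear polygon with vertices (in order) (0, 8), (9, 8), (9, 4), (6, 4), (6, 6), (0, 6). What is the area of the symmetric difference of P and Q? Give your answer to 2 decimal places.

27.00

|P| = 15, |Q| = 24, |P∩Q| = 6.
|P △ Q| = |P| + |Q| − 2·|P∩Q| = 15 + 24 − 12 = 27.00.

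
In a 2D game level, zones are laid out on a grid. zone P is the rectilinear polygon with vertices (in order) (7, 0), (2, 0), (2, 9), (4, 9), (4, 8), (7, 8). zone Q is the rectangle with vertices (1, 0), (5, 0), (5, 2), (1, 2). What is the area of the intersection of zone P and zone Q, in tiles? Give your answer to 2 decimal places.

6.00

The intersection is the polygon with vertices (2,0), (2,2), (5,2), (5,0).
By the shoelace formula its area is 6.00.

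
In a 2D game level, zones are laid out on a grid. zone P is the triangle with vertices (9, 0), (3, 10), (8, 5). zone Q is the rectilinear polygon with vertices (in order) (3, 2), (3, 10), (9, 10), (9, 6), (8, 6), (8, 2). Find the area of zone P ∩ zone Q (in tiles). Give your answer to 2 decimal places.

8.30

The intersection is the polygon with vertices (3,10), (8,5), (8,2), (7.8,2).
By the shoelace formula its area is 8.30.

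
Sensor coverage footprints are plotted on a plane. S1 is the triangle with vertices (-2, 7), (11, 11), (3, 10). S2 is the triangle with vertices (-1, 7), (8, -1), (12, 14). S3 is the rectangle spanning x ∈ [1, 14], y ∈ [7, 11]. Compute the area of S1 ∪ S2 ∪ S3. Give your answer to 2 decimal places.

By inclusion–exclusion:
Individual areas: |S1| = 9.5, |S2| = 83.5, |S3| = 52.
|S1∩S2| = 5.8008.
|S1∩S3| = 8.1846.
|S2∩S3| = 30.7326.
|S1∩S2∩S3| = 5.7496.
|S1 ∪ S2 ∪ S3| = 145 − 44.7181 + 5.7496 = 106.03.

106.03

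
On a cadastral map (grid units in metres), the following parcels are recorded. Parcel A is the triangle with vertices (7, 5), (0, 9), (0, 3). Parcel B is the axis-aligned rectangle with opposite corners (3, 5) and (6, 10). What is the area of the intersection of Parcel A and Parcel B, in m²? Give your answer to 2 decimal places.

The intersection is the polygon with vertices (6,5.571), (6,5), (3,5), (3,7.286).
By the shoelace formula its area is 4.29.

4.29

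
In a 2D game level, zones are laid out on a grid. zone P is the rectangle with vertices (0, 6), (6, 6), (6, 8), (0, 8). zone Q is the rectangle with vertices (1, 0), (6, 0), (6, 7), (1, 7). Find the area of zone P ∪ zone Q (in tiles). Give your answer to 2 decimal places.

By inclusion–exclusion:
Individual areas: |zone P| = 12, |zone Q| = 35.
|zone P∩zone Q|: x∈[1,6], y∈[6,7] → 5·1 = 5.
|zone P ∪ zone Q| = 47 − 5 = 42.00.

42.00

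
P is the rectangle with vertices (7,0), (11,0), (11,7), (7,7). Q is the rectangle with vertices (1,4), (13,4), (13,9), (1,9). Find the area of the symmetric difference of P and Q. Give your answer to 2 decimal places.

64.00

|P∩Q|: x∈[7,11], y∈[4,7] → 4·3 = 12.
|P △ Q| = |P| + |Q| − 2·|P∩Q| = 28 + 60 − 24 = 64.00.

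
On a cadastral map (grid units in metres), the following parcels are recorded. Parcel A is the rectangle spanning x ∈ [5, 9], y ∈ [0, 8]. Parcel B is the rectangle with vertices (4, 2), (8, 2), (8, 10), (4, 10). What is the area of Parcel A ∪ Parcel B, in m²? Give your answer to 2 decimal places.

By inclusion–exclusion:
Individual areas: |Parcel A| = 32, |Parcel B| = 32.
|Parcel A∩Parcel B|: x∈[5,8], y∈[2,8] → 3·6 = 18.
|Parcel A ∪ Parcel B| = 64 − 18 = 46.00.

46.00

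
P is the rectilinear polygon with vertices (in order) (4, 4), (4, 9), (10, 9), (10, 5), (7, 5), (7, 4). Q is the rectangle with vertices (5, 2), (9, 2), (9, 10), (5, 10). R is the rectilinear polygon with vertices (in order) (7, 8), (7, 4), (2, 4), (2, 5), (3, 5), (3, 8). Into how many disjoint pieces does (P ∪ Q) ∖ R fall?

1

(P ∪ Q) ∖ R is a single connected region.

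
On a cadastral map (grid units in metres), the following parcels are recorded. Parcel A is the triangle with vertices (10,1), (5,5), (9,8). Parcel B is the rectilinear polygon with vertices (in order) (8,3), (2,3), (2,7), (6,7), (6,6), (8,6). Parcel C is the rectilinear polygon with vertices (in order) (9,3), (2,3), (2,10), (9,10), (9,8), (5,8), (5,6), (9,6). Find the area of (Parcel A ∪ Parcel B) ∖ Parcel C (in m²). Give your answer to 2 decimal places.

7.67

|Parcel A ∪ Parcel B| = 31.6667.
|(Parcel A ∪ Parcel B) ∩ Parcel C| = 24.
|(Parcel A ∪ Parcel B) ∖ Parcel C| = 31.6667 − 24 = 7.67.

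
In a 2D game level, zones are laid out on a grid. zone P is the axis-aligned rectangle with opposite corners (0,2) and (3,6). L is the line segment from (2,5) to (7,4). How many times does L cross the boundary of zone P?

1

The segment meets the boundary at (3,4.8).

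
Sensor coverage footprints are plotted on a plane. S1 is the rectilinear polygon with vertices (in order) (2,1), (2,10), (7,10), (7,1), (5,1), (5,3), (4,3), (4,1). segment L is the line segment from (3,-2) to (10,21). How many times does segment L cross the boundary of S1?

4

The segment meets the boundary at (6.652,10), (4.522,3), (4,1.286), (3.913,1).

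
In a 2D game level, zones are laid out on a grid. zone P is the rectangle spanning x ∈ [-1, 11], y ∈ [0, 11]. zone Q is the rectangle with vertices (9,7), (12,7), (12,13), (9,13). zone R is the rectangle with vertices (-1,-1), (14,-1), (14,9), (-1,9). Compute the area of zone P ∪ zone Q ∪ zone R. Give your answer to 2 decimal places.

By inclusion–exclusion:
Individual areas: |zone P| = 132, |zone Q| = 18, |zone R| = 150.
|zone P∩zone Q|: x∈[9,11], y∈[7,11] → 2·4 = 8.
|zone P∩zone R|: x∈[-1,11], y∈[0,9] → 12·9 = 108.
|zone Q∩zone R|: x∈[9,12], y∈[7,9] → 3·2 = 6.
|zone P∩zone Q∩zone R| = 4.
|zone P ∪ zone Q ∪ zone R| = 300 − 122 + 4 = 182.00.

182.00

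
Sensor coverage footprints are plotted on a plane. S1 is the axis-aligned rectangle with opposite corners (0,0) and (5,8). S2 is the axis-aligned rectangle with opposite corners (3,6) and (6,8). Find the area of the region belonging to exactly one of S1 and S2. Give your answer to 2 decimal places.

|S1∩S2|: x∈[3,5], y∈[6,8] → 2·2 = 4.
|S1 △ S2| = |S1| + |S2| − 2·|S1∩S2| = 40 + 6 − 8 = 38.00.

38.00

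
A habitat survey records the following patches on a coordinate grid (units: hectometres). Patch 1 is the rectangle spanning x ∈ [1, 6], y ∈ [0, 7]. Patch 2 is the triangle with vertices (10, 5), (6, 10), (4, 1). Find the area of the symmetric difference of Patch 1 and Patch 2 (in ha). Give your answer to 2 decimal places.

44.67

|Patch 1| = 35, |Patch 2| = 23, |Patch 1∩Patch 2| = 6.6667.
|Patch 1 △ Patch 2| = |Patch 1| + |Patch 2| − 2·|Patch 1∩Patch 2| = 35 + 23 − 13.3333 = 44.67.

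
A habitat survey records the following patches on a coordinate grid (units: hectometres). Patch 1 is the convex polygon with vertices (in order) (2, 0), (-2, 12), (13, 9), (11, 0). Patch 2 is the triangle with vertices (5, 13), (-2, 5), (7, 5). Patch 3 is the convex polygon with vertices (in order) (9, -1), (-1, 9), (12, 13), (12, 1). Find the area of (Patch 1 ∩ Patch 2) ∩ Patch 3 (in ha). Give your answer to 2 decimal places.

The region (Patch 1 ∩ Patch 2) ∩ Patch 3 is the polygon with vertices (2.421,10.053), (4.515,10.697), (5.632,10.474), (7,5), (3,5), (0.333,7.667).
By the shoelace formula its area is 25.74.

25.74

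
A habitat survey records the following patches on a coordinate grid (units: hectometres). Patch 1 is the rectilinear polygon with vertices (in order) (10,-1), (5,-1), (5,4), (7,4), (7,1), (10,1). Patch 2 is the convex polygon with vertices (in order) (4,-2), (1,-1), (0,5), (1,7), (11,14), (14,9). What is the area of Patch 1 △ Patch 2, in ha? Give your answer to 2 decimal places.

|Patch 1| = 16, |Patch 2| = 113, |Patch 1∩Patch 2| = 7.6.
|Patch 1 △ Patch 2| = |Patch 1| + |Patch 2| − 2·|Patch 1∩Patch 2| = 16 + 113 − 15.2 = 113.80.

113.80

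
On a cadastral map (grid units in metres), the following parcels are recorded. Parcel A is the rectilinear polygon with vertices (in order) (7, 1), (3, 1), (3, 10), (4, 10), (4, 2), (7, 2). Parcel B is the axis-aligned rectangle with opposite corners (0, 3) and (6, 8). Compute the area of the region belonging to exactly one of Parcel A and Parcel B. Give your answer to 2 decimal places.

32.00

|Parcel A| = 12, |Parcel B| = 30, |Parcel A∩Parcel B| = 5.
|Parcel A △ Parcel B| = |Parcel A| + |Parcel B| − 2·|Parcel A∩Parcel B| = 12 + 30 − 10 = 32.00.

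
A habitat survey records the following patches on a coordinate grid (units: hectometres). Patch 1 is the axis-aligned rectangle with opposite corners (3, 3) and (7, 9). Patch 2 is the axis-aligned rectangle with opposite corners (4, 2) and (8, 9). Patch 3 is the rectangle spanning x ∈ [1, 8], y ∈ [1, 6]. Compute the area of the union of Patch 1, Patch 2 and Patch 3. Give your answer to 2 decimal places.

50.00

By inclusion–exclusion:
Individual areas: |Patch 1| = 24, |Patch 2| = 28, |Patch 3| = 35.
|Patch 1∩Patch 2|: x∈[4,7], y∈[3,9] → 3·6 = 18.
|Patch 1∩Patch 3|: x∈[3,7], y∈[3,6] → 4·3 = 12.
|Patch 2∩Patch 3|: x∈[4,8], y∈[2,6] → 4·4 = 16.
|Patch 1∩Patch 2∩Patch 3| = 9.
|Patch 1 ∪ Patch 2 ∪ Patch 3| = 87 − 46 + 9 = 50.00.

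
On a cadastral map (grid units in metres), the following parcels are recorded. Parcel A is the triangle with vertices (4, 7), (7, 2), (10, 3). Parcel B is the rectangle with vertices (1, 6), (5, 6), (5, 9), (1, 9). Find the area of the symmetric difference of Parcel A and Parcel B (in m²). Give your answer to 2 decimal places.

20.27

|Parcel A| = 9, |Parcel B| = 12, |Parcel A∩Parcel B| = 0.3667.
|Parcel A △ Parcel B| = |Parcel A| + |Parcel B| − 2·|Parcel A∩Parcel B| = 9 + 12 − 0.7333 = 20.27.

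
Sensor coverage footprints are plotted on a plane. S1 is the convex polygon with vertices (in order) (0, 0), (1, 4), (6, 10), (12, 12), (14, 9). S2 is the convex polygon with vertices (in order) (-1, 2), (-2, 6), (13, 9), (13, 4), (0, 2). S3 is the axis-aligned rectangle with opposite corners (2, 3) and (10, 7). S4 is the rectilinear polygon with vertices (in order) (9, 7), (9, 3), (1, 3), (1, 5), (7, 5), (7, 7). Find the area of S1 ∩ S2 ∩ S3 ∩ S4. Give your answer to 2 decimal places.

11.96

The intersection is the polygon with vertices (9,7), (9,5.786), (4.667,3), (2,3), (2,5), (7,5), (7,7).
By the shoelace formula its area is 11.96.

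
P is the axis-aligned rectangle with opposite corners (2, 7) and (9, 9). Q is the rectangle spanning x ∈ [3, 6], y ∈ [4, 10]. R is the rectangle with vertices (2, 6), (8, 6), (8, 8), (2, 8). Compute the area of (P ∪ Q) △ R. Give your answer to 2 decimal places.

20.00

|P ∪ Q| = 26.
|(P ∪ Q) ∩ R| = 9.
|(P ∪ Q) △ R| = 26 + 12 − 18 = 20.00.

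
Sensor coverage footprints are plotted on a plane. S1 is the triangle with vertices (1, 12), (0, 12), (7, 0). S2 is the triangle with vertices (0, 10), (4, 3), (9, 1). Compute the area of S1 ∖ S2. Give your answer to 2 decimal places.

|S1| = 6, |S1∩S2| = 1.5799.
|S1 ∖ S2| = |S1| − |S1∩S2| = 6 − 1.5799 = 4.42.

4.42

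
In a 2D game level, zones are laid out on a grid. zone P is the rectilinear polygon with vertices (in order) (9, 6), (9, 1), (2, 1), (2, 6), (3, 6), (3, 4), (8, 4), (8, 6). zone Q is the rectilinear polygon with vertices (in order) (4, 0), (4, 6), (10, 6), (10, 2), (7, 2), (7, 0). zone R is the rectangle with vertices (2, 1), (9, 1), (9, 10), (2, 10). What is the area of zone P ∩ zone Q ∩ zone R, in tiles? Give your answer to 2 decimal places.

The intersection is the polygon with vertices (7,2), (7,1), (4,1), (4,4), (8,4), (8,6), (9,6), (9,2).
By the shoelace formula its area is 15.00.

15.00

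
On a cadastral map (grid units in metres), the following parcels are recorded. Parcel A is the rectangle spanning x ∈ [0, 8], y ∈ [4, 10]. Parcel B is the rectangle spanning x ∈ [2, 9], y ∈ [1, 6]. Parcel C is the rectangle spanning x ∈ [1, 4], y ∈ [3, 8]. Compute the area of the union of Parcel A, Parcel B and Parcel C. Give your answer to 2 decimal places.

72.00

By inclusion–exclusion:
Individual areas: |Parcel A| = 48, |Parcel B| = 35, |Parcel C| = 15.
|Parcel A∩Parcel B|: x∈[2,8], y∈[4,6] → 6·2 = 12.
|Parcel A∩Parcel C|: x∈[1,4], y∈[4,8] → 3·4 = 12.
|Parcel B∩Parcel C|: x∈[2,4], y∈[3,6] → 2·3 = 6.
|Parcel A∩Parcel B∩Parcel C| = 4.
|Parcel A ∪ Parcel B ∪ Parcel C| = 98 − 30 + 4 = 72.00.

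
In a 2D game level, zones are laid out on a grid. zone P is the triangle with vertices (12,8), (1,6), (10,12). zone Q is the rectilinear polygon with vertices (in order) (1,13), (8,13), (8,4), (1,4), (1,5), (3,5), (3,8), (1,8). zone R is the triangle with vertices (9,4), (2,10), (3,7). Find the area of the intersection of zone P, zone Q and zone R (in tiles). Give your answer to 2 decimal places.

2.35

The intersection is the polygon with vertices (3,7.333), (4.188,8.125), (5.675,6.85), (3.933,6.533), (3,7).
By the shoelace formula its area is 2.35.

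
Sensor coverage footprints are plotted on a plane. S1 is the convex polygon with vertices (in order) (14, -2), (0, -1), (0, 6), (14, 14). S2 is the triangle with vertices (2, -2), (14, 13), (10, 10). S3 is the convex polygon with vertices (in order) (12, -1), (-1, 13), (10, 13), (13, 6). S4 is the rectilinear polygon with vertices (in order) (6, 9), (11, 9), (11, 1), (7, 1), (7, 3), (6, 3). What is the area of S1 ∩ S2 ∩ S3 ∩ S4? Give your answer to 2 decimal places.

5.18

The intersection is the polygon with vertices (7.058,4.322), (6.567,4.851), (9.333,9), (10.8,9).
By the shoelace formula its area is 5.18.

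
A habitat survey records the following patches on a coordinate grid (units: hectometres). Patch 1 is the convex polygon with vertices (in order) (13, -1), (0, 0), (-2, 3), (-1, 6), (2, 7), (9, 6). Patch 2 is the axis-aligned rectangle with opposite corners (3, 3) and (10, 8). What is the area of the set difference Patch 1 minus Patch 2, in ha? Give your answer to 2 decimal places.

|Patch 1| = 83, |Patch 1∩Patch 2| = 22.6964.
|Patch 1 ∖ Patch 2| = |Patch 1| − |Patch 1∩Patch 2| = 83 − 22.6964 = 60.30.

60.30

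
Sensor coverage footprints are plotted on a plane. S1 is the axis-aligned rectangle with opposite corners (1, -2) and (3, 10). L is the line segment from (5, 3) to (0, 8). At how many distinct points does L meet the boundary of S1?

2

The segment meets the boundary at (3,5), (1,7).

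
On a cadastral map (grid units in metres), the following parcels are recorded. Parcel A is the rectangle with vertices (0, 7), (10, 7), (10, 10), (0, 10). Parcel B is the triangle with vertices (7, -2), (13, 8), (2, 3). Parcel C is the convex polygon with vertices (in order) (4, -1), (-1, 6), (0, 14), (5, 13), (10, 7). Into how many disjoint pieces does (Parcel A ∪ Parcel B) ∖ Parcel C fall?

(Parcel A ∪ Parcel B) ∖ Parcel C splits into 2 disjoint pieces (area 3.75, area 24.2365).

2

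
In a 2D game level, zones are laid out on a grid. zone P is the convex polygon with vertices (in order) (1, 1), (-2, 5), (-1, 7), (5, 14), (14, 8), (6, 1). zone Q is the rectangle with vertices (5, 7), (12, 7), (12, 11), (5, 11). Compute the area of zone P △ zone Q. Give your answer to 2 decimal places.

94.17

|zone P| = 118, |zone Q| = 28, |zone P∩zone Q| = 25.9167.
|zone P △ zone Q| = |zone P| + |zone Q| − 2·|zone P∩zone Q| = 118 + 28 − 51.8333 = 94.17.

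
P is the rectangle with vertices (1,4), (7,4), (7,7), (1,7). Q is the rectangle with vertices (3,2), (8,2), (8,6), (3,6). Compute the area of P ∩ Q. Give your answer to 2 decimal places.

|P∩Q|: x∈[3,7], y∈[4,6] → 4·2 = 8.

8.00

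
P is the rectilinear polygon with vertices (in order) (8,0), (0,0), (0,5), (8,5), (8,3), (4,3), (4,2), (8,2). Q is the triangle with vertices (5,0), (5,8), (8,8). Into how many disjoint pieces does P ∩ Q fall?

P ∩ Q splits into 2 disjoint pieces (area 3, area 0.75).

2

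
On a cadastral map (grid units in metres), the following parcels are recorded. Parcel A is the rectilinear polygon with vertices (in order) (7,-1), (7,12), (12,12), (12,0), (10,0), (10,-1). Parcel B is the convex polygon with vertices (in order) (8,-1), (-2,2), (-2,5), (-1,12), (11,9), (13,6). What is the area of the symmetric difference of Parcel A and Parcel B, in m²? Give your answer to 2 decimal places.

115.20

|Parcel A| = 63, |Parcel B| = 132, |Parcel A∩Parcel B| = 39.9.
|Parcel A △ Parcel B| = |Parcel A| + |Parcel B| − 2·|Parcel A∩Parcel B| = 63 + 132 − 79.8 = 115.20.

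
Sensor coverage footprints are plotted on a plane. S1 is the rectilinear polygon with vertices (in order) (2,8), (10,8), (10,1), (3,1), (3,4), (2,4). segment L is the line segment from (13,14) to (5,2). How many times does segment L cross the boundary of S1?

1

The segment meets the boundary at (9,8).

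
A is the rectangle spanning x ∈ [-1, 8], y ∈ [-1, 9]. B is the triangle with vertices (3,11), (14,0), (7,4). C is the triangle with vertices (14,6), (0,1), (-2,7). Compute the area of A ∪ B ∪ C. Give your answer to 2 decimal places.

105.90

By inclusion–exclusion:
Individual areas: |A| = 90, |B| = 16.5, |C| = 47.
|A∩B| = 7.9286.
|A∩C| = 37.9777.
|B∩C| = 5.9702.
|A∩B∩C| = 4.2785.
|A ∪ B ∪ C| = 153.5 − 51.8765 + 4.2785 = 105.90.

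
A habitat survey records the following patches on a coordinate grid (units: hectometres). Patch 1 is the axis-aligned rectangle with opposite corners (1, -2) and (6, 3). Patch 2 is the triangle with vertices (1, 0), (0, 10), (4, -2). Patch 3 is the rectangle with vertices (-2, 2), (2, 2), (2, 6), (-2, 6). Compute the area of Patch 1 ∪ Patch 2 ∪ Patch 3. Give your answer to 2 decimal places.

42.23

By inclusion–exclusion:
Individual areas: |Patch 1| = 25, |Patch 2| = 14, |Patch 3| = 16.
|Patch 1∩Patch 2| = 7.8333.
|Patch 1∩Patch 3|: x∈[1,2], y∈[2,3] → 1·1 = 1.
|Patch 2∩Patch 3| = 4.9333.
|Patch 1∩Patch 2∩Patch 3| = 1.
|Patch 1 ∪ Patch 2 ∪ Patch 3| = 55 − 13.7667 + 1 = 42.23.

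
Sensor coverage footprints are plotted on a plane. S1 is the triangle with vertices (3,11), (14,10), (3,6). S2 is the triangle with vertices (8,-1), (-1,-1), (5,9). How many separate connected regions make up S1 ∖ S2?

1

S1 ∖ S2 is a single connected region.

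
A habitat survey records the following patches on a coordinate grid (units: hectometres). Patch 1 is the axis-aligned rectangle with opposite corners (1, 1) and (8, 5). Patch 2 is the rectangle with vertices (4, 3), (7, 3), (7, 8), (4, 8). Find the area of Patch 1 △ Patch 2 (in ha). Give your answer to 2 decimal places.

31.00

|Patch 1∩Patch 2|: x∈[4,7], y∈[3,5] → 3·2 = 6.
|Patch 1 △ Patch 2| = |Patch 1| + |Patch 2| − 2·|Patch 1∩Patch 2| = 28 + 15 − 12 = 31.00.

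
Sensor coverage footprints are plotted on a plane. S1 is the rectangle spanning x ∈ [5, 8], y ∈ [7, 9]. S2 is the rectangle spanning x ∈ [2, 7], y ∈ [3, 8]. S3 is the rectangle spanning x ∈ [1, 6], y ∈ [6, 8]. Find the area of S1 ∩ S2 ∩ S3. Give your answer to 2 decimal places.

The intersection is the polygon with vertices (5,8), (6,8), (6,7), (5,7).
By the shoelace formula its area is 1.00.

1.00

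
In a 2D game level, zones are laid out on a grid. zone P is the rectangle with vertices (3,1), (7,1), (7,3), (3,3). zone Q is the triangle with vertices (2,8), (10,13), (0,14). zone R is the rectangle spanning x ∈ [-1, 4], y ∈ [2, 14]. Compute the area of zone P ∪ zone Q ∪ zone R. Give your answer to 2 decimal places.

80.05

By inclusion–exclusion:
Individual areas: |zone P| = 8, |zone Q| = 29, |zone R| = 60.
|zone P∩zone Q| = 0.
|zone P∩zone R|: x∈[3,4], y∈[2,3] → 1·1 = 1.
|zone Q∩zone R| = 15.95.
|zone P∩zone Q∩zone R| = 0.
|zone P ∪ zone Q ∪ zone R| = 97 − 16.95 + 0 = 80.05.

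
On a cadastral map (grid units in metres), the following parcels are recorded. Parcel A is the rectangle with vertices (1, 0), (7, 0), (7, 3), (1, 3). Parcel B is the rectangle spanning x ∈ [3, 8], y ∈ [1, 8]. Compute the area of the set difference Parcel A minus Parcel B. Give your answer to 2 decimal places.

10.00

|Parcel A∩Parcel B|: x∈[3,7], y∈[1,3] → 4·2 = 8.
|Parcel A| = 18.
|Parcel A ∖ Parcel B| = |Parcel A| − |Parcel A∩Parcel B| = 18 − 8 = 10.00.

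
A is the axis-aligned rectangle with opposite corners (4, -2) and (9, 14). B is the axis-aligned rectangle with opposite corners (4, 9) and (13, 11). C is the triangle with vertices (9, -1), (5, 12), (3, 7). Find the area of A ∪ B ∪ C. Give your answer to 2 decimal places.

By inclusion–exclusion:
Individual areas: |A| = 80, |B| = 18, |C| = 23.
|A∩B|: x∈[4,9], y∈[9,11] → 5·2 = 10.
|A∩C| = 21.0833.
|B∩C| = 2.7808.
|A∩B∩C| = 2.7808.
|A ∪ B ∪ C| = 121 − 33.8641 + 2.7808 = 89.92.

89.92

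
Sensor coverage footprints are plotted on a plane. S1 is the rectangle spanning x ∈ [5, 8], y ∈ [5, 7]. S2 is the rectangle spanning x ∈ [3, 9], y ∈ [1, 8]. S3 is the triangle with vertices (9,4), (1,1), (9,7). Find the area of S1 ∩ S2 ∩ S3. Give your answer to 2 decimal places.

1.04

The intersection is the polygon with vertices (8,5), (6.333,5), (8,6.25).
By the shoelace formula its area is 1.04.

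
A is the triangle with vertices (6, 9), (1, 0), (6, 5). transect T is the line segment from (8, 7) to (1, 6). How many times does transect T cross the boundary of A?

The segment meets the boundary at (4.621,6.517), (6,6.714).

2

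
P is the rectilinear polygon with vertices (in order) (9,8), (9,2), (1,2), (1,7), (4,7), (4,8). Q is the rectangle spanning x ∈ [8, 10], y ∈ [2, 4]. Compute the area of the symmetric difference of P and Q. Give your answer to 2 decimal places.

45.00

|P| = 45, |Q| = 4, |P∩Q| = 2.
|P △ Q| = |P| + |Q| − 2·|P∩Q| = 45 + 4 − 4 = 45.00.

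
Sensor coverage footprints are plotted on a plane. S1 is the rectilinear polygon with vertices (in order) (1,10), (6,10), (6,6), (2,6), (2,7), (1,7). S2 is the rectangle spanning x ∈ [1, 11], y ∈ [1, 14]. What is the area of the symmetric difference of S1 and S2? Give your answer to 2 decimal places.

111.00

|S1| = 19, |S2| = 130, |S1∩S2| = 19.
|S1 △ S2| = |S1| + |S2| − 2·|S1∩S2| = 19 + 130 − 38 = 111.00.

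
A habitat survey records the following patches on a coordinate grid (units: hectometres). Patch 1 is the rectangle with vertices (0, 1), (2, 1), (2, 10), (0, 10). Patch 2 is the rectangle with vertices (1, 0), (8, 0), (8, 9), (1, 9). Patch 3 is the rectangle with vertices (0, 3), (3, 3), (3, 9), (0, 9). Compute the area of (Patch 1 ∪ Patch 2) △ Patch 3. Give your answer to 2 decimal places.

55.00

|Patch 1 ∪ Patch 2| = 73.
|(Patch 1 ∪ Patch 2) ∩ Patch 3| = 18.
|(Patch 1 ∪ Patch 2) △ Patch 3| = 73 + 18 − 36 = 55.00.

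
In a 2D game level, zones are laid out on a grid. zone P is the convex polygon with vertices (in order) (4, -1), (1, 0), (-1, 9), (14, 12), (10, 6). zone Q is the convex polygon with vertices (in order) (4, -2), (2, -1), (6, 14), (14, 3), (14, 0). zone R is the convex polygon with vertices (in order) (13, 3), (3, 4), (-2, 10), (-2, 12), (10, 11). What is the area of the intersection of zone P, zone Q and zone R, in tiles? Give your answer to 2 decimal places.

The intersection is the polygon with vertices (4.986,10.197), (8.286,10.857), (10.87,7.304), (10,6), (7.868,3.513), (3.325,3.967).
By the shoelace formula its area is 37.05.

37.05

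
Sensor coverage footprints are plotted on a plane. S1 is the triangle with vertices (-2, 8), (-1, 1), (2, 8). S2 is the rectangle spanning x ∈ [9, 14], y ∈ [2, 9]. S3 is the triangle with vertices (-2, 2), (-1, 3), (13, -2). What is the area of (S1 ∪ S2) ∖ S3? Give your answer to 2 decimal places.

|S1 ∪ S2| = 49.
|(S1 ∪ S2) ∩ S3| = 0.85.
|(S1 ∪ S2) ∖ S3| = 49 − 0.85 = 48.15.

48.15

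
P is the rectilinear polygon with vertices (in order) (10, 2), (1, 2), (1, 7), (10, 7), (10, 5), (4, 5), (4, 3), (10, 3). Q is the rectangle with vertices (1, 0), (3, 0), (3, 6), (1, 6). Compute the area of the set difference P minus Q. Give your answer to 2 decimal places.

|P| = 33, |P∩Q| = 8.
|P ∖ Q| = |P| − |P∩Q| = 33 − 8 = 25.00.

25.00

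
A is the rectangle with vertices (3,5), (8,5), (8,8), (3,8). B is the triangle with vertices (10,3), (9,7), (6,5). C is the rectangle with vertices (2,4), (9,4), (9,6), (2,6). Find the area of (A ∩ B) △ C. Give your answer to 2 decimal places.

12.83

|A ∩ B| = 1.3333.
|(A ∩ B) ∩ C| = 1.25.
|(A ∩ B) △ C| = 1.3333 + 14 − 2.5 = 12.83.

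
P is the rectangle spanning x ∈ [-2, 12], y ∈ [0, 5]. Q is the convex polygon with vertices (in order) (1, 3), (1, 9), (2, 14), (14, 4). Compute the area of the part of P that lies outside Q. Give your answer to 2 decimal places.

52.65

|P| = 70, |P∩Q| = 17.3462.
|P ∖ Q| = |P| − |P∩Q| = 70 − 17.3462 = 52.65.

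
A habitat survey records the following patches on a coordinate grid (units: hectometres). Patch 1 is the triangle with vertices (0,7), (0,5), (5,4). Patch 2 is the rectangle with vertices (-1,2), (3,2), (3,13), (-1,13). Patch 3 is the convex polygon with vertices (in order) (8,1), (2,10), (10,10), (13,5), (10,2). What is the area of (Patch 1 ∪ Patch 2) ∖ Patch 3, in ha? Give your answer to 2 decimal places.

|Patch 1 ∪ Patch 2| = 44.8.
|(Patch 1 ∪ Patch 2) ∩ Patch 3| = 0.75.
|(Patch 1 ∪ Patch 2) ∖ Patch 3| = 44.8 − 0.75 = 44.05.

44.05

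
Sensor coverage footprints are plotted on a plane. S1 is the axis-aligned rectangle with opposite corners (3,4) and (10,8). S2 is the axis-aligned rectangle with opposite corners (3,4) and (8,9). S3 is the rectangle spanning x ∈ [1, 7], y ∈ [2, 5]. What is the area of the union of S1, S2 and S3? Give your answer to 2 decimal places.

47.00

By inclusion–exclusion:
Individual areas: |S1| = 28, |S2| = 25, |S3| = 18.
|S1∩S2|: x∈[3,8], y∈[4,8] → 5·4 = 20.
|S1∩S3|: x∈[3,7], y∈[4,5] → 4·1 = 4.
|S2∩S3|: x∈[3,7], y∈[4,5] → 4·1 = 4.
|S1∩S2∩S3| = 4.
|S1 ∪ S2 ∪ S3| = 71 − 28 + 4 = 47.00.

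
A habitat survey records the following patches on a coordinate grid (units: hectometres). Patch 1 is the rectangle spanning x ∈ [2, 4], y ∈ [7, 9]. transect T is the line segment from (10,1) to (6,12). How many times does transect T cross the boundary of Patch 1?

0

The segment lies entirely outside Patch 1 and never meets its boundary.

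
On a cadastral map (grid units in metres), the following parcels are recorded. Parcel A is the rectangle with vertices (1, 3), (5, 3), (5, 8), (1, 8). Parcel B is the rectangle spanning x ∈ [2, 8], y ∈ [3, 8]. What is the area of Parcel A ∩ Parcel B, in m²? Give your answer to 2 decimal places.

15.00

|Parcel A∩Parcel B|: x∈[2,5], y∈[3,8] → 3·5 = 15.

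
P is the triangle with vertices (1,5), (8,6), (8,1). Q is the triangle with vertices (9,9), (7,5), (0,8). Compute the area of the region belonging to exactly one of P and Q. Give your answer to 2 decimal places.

32.82

|P| = 17.5, |Q| = 17, |P∩Q| = 0.8407.
|P △ Q| = |P| + |Q| − 2·|P∩Q| = 17.5 + 17 − 1.6813 = 32.82.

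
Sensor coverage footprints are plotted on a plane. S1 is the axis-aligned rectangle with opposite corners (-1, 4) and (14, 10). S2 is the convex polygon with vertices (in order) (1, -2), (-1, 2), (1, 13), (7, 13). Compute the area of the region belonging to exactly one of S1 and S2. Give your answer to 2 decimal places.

|S1| = 90, |S2| = 60, |S1∩S2| = 28.1455.
|S1 △ S2| = |S1| + |S2| − 2·|S1∩S2| = 90 + 60 − 56.2909 = 93.71.

93.71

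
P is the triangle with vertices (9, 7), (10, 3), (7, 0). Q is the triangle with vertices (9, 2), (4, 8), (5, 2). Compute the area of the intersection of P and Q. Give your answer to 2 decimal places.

0.91

The intersection is the polygon with vertices (7.936,3.277), (9,2), (7.571,2).
By the shoelace formula its area is 0.91.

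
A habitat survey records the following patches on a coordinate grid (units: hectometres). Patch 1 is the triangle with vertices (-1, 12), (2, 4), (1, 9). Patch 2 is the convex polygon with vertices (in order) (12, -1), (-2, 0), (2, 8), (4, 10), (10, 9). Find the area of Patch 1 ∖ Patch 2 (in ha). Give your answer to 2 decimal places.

|Patch 1| = 3.5, |Patch 1∩Patch 2| = 0.5714.
|Patch 1 ∖ Patch 2| = |Patch 1| − |Patch 1∩Patch 2| = 3.5 − 0.5714 = 2.93.

2.93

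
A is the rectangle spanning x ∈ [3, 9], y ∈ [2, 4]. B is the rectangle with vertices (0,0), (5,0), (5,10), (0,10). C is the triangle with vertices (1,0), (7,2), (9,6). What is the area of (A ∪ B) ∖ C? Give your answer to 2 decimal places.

50.33

|A ∪ B| = 58.
|(A ∪ B) ∩ C| = 7.6667.
|(A ∪ B) ∖ C| = 58 − 7.6667 = 50.33.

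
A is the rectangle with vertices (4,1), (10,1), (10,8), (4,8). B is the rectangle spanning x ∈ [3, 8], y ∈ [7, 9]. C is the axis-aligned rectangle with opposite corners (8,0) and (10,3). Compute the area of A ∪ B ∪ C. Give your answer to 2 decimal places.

By inclusion–exclusion:
Individual areas: |A| = 42, |B| = 10, |C| = 6.
|A∩B|: x∈[4,8], y∈[7,8] → 4·1 = 4.
|A∩C|: x∈[8,10], y∈[1,3] → 2·2 = 4.
|B∩C| = 0 (no overlap).
|A∩B∩C| = 0.
|A ∪ B ∪ C| = 58 − 8 + 0 = 50.00.

50.00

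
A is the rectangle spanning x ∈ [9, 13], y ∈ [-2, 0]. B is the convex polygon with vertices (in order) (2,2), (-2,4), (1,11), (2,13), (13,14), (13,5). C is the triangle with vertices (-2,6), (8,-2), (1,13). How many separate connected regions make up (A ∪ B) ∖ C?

3

(A ∪ B) ∖ C splits into 3 disjoint pieces (area 8, area 5.26, area 94.3161).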